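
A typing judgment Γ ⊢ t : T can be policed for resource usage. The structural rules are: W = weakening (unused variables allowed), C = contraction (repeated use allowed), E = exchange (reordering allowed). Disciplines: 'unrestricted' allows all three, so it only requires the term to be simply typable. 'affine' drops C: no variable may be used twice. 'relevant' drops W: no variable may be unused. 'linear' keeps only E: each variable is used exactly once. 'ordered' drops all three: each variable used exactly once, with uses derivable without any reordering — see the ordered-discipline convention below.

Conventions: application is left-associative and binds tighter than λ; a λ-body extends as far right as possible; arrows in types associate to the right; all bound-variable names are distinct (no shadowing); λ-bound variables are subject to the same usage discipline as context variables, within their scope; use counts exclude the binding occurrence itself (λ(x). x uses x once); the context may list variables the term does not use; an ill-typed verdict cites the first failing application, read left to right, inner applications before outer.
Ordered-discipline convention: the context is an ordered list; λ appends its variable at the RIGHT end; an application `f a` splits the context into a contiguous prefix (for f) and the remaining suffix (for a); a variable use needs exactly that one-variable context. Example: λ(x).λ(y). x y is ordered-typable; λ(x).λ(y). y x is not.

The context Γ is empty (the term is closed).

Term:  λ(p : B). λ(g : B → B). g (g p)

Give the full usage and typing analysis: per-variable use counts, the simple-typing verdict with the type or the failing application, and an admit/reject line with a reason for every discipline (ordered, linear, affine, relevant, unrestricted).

use counts: p (λ-bound): 1×; g (λ-bound): 2×
left-to-right use order: g, g, p
typing: well-typed — term : B → (B → B) → B
ordered ✗ (g ×2 used more than once (contraction))
linear ✗ (g ×2 used more than once (contraction))
affine ✗ (g ×2 used more than once (contraction))
relevant ✓ (at least one use each (p, g))
unrestricted ✓ (type-checks (B → (B → B) → B) and nothing is barred)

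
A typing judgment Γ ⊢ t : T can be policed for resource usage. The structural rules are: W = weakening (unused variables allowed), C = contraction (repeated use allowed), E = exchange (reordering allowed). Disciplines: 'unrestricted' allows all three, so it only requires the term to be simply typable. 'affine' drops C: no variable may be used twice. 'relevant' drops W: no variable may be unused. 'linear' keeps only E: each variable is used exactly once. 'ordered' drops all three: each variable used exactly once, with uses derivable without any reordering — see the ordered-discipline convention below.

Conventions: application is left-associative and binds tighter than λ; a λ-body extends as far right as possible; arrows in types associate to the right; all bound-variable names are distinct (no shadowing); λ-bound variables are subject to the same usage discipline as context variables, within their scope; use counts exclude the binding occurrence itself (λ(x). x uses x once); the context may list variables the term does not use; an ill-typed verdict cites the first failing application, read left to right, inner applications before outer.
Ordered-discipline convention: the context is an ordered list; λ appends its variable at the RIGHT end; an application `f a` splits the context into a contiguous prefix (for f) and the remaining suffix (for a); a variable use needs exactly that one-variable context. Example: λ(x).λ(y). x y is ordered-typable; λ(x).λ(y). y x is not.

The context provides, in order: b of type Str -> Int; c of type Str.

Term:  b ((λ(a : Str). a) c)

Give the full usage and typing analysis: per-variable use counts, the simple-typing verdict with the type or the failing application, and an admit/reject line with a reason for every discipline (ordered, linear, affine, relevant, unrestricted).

use counts: b ×1; c ×1; a [bound] ×1
use order (left to right): b, a, c
typing: well-typed — term : Int
ordered: ✓ — one use each (b, c, a); ordered split holds
linear: ✓ — single use per variable (b, c, a)
affine: ✓ — none of b, c, a used more than once
relevant: ✓ — every one of b, c, a appears
unrestricted: ✓ — well-typed at Int; no restrictions here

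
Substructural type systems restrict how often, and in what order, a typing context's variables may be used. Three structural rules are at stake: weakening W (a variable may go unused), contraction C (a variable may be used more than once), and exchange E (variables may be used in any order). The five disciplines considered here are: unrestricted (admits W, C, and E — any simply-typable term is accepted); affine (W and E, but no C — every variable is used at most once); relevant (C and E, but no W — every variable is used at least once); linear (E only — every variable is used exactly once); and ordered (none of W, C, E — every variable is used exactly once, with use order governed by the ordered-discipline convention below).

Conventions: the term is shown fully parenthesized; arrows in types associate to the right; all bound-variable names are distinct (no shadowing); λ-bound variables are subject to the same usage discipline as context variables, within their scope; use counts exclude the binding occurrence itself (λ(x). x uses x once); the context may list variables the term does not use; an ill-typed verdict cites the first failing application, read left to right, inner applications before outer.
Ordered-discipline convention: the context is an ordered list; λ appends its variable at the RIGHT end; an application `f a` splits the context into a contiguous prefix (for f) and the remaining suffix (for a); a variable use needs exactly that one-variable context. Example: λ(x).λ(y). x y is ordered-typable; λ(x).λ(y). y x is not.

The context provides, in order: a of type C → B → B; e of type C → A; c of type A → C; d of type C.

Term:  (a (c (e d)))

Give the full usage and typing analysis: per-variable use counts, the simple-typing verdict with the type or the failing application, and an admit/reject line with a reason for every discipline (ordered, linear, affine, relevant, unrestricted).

use counts: a ×1; e ×1; c ×1; d ×1
uses in reading order: a, c, e, d
typing: the term checks, with type B → B
ordered: ✗, needs exchange: uses follow a, c, e, d
linear: ✓, exactly-once usage across a, e, c, d
affine: ✓, at most one use each (a, e, c, d)
relevant: ✓, none of a, e, c, d goes unused
unrestricted: ✓, typability at B → B is all that's needed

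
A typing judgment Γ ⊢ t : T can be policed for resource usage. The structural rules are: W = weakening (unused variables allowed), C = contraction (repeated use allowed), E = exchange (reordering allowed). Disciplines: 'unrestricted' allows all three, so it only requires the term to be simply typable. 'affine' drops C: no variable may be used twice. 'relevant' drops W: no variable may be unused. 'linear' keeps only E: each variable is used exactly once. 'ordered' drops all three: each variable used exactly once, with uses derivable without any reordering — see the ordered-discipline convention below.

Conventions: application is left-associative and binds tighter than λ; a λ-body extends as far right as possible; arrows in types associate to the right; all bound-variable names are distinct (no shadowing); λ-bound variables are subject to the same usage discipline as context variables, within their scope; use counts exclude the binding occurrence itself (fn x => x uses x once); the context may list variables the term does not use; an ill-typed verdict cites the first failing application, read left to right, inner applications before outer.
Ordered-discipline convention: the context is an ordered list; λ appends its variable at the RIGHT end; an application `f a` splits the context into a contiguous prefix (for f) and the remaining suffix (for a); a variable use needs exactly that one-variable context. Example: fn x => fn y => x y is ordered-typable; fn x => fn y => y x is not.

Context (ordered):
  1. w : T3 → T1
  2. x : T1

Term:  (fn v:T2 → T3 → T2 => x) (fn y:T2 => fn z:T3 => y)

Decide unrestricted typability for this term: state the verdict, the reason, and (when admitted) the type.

yes — typability at T1 is all that's needed; term : T1
usage: w: 0; x: 1; v [bound]: 0; y [bound]: 1; z [bound]: 0
uses in reading order: x, y
typing: well-typed at T1
across the five disciplines: ordered ✗ | linear ✗ | affine ✓ | relevant ✗ | unrestricted ✓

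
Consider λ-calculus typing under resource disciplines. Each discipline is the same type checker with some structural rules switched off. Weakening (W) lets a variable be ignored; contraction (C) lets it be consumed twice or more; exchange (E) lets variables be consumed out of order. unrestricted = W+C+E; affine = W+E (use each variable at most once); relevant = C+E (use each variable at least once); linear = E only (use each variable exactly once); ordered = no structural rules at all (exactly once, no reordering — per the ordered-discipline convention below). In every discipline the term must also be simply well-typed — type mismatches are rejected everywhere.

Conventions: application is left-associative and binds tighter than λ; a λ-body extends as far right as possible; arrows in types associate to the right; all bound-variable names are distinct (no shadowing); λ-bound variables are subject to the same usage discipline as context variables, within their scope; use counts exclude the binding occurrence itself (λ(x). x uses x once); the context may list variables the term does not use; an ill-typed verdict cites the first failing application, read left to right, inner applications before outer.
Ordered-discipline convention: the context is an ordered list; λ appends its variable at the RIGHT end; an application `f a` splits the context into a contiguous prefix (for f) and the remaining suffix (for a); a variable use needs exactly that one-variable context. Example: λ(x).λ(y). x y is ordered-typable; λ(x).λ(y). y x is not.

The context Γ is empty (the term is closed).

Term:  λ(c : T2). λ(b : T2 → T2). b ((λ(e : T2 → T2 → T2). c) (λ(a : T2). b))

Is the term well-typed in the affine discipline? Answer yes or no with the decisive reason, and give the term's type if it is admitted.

no — uses contraction: b ×2
counts: c (λ-bound): 1×, b (λ-bound): 2×, e (λ-bound): 0×, a (λ-bound): 0×
use order (left to right): b, c, b
typing: ✓ — T2 → (T2 → T2) → T2
per-discipline verdicts: ordered ✗ · linear ✗ · affine ✗ · relevant ✗ · unrestricted ✓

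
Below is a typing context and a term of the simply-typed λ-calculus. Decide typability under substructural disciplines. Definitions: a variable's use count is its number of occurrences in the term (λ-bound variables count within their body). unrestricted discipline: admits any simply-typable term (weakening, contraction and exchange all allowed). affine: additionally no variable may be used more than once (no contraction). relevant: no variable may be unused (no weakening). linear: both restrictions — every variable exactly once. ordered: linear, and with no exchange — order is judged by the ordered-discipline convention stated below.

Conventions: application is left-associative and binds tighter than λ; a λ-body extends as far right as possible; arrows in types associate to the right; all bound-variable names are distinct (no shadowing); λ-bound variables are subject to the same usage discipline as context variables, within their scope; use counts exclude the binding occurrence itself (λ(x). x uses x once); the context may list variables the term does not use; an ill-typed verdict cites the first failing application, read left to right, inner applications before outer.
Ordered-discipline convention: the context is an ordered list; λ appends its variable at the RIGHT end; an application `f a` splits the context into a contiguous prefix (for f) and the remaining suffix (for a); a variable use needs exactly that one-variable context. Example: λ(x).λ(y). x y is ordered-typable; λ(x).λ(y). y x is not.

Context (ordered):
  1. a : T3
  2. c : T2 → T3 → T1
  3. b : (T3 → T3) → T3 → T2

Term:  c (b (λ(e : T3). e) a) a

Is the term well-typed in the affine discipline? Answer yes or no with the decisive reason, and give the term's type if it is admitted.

no — uses contraction: a ×2
usage: a: 2×; c: 1×; b: 1×; e [bound]: 1×
order of uses: c, b, e, a, a
typing: the term checks, with type T1
all disciplines: ordered ✗; linear ✗; affine ✗; relevant ✓; unrestricted ✓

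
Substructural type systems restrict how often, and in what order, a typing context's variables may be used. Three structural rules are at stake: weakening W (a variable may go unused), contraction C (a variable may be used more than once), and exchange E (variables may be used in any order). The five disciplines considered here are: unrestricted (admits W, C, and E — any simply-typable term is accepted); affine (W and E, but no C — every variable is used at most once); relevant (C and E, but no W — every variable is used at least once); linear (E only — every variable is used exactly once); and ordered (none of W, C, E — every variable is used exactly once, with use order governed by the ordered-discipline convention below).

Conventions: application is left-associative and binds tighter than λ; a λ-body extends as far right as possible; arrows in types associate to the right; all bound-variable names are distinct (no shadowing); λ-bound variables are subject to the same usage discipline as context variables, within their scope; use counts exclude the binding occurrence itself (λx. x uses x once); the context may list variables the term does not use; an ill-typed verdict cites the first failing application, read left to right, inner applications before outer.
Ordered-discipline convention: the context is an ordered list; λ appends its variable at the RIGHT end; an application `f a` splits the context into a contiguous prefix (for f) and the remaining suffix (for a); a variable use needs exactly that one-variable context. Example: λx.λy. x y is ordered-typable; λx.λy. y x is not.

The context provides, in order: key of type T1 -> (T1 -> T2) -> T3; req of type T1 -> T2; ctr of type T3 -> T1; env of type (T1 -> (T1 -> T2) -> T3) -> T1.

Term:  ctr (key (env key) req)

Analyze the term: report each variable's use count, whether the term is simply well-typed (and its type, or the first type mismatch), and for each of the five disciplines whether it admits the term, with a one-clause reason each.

variable uses: key: 2×; req: 1×; ctr: 1×; env: 1×
order of uses: ctr, key, env, key, req
typing: well-typed at T1
ordered: ✗ — repeated use of key ×2
linear: ✗ — repeated use of key ×2
affine: ✗ — repeated use of key ×2
relevant: ✓ — none of key, req, ctr, env goes unused
unrestricted: ✓ — well-typed at T1; no restrictions here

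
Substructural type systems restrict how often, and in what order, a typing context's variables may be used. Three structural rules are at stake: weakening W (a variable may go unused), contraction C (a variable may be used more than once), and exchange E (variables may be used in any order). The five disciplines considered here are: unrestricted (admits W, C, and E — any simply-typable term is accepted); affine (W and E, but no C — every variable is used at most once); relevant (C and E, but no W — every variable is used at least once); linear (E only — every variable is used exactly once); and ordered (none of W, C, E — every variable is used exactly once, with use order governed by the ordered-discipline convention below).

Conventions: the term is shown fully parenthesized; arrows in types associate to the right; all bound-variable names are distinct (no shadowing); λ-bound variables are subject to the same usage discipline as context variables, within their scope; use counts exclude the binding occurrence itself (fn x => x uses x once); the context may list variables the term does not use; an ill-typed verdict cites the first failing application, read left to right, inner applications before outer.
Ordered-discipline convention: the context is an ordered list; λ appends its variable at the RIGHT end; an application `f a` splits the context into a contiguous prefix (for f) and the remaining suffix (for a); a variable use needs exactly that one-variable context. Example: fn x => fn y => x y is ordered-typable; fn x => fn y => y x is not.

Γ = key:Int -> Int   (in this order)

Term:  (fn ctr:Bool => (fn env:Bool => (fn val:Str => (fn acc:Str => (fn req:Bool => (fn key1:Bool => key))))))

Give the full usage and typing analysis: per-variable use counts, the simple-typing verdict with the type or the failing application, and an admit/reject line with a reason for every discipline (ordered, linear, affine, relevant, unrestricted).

counts: key: 1×, ctr (bound): 0×, env (bound): 0×, val (bound): 0×, acc (bound): 0×, req (bound): 0×, key1 (bound): 0×
order of uses: key
typing: ✓ — Bool -> Bool -> Str -> Str -> Bool -> Bool -> Int -> Int
ordered: ✗ — ctr, env, val, acc, req, key1 left unused
linear: ✗ — ctr, env, val, acc, req, key1 left unused
affine: ✓ — no duplicate uses among key, ctr, env, val, acc, req, key1
relevant: ✗ — ctr, env, val, acc, req, key1 left unused
unrestricted: ✓ — simply typable at Bool -> Bool -> Str -> Str -> Bool -> Bool -> Int -> Int; W, C, E all held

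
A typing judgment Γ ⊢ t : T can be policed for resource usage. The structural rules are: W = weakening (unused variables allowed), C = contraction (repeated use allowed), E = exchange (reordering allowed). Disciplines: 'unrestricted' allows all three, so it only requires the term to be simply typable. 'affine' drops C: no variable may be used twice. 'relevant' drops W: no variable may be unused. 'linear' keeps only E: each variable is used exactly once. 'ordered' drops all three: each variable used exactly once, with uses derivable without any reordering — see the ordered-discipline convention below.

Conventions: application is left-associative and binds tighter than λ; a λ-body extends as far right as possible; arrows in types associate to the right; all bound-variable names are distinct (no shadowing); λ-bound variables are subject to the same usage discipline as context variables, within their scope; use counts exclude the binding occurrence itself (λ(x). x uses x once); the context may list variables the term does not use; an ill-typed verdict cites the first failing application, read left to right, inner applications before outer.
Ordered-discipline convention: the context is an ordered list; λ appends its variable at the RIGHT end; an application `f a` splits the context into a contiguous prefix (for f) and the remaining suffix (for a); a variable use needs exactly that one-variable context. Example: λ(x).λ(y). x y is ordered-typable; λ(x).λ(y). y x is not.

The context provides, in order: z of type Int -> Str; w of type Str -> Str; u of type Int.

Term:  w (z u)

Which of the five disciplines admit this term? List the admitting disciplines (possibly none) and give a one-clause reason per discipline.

admitted in: linear, affine, relevant, unrestricted
use counts: z ×1; w ×1; u ×1
use order (left to right): w, z, u
typing: the term checks, with type Str
ordered ✗ (needs exchange: uses follow w, z, u)
linear ✓ (z, w, u: one use apiece)
affine ✓ (no duplicate uses among z, w, u)
relevant ✓ (z, w, u: all used, weakening unneeded)
unrestricted ✓ (simply typable at Str; W, C, E all held)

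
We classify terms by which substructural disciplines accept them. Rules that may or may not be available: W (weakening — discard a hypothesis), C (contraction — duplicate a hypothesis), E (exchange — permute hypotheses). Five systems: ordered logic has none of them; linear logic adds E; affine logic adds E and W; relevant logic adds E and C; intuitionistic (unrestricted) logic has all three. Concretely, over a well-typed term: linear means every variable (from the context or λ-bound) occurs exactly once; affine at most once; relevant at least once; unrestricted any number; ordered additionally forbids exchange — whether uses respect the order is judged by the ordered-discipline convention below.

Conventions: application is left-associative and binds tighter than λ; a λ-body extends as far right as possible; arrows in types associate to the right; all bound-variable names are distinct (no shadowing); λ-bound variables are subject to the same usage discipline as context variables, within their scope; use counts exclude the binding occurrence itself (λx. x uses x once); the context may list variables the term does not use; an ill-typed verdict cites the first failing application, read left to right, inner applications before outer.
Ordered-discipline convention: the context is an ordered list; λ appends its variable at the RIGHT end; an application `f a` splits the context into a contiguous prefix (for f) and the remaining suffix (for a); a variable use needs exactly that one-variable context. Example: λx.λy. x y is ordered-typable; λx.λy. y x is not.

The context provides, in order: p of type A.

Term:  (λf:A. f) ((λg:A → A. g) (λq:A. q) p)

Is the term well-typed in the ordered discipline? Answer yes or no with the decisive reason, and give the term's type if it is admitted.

yes — p, f, g, q: once each, no exchange needed; term : A
counts: p ×1, f [bound] ×1, g [bound] ×1, q [bound] ×1
use order (left to right): f, g, q, p
typing: well-typed — term : A
all disciplines: ordered ✓ · linear ✓ · affine ✓ · relevant ✓ · unrestricted ✓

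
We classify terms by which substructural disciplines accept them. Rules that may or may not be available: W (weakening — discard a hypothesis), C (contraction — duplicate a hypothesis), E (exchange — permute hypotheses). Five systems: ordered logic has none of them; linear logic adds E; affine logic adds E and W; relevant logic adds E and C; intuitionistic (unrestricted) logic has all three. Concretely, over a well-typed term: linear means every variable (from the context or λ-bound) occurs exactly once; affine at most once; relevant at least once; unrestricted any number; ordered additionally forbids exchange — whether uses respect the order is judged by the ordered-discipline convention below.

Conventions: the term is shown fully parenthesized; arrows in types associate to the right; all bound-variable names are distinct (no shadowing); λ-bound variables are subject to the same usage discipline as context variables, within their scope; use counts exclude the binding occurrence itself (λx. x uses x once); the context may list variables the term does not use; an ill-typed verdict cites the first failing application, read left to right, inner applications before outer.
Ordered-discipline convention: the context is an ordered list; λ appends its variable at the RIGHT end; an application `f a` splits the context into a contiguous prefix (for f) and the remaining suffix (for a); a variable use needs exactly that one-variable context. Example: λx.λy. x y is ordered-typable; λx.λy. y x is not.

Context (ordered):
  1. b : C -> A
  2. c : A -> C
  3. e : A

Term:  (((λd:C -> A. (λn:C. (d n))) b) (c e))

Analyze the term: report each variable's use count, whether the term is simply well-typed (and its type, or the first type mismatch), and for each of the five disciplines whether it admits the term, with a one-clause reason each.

use counts: b: 1×, c: 1×, e: 1×, d (λ-bound): 1×, n (λ-bound): 1×
uses in reading order: d, n, b, c, e
typing: the term checks, with type A
ordered ✓ (one use each (b, c, e, d, n); ordered split holds)
linear ✓ (exactly-once usage across b, c, e, d, n)
affine ✓ (none of b, c, e, d, n used more than once)
relevant ✓ (none of b, c, e, d, n goes unused)
unrestricted ✓ (simply typable at A; W, C, E all held)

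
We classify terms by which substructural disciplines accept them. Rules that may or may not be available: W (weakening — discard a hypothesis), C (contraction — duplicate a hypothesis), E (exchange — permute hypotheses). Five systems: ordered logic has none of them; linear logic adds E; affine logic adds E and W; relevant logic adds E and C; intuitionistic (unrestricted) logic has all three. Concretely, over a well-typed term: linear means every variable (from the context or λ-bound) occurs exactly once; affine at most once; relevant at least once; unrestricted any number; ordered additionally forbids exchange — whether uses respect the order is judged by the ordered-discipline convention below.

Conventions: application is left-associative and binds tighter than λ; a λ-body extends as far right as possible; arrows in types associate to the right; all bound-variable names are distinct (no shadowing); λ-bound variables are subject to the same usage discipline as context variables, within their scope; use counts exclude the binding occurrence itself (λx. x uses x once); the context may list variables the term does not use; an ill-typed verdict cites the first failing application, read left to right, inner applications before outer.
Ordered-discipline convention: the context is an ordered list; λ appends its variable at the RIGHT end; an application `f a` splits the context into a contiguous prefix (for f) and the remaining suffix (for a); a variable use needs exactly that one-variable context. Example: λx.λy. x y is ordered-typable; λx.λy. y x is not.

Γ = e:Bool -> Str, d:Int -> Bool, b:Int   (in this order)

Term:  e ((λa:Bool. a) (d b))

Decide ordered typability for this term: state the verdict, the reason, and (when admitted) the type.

yes — e, d, b, a once each; derivable with no W/C/E; term : Str
counts: e=1; d=1; b=1; a [bound]=1
use order (left to right): e, a, d, b
typing: the term checks, with type Str
all disciplines: ordered ✓, linear ✓, affine ✓, relevant ✓, unrestricted ✓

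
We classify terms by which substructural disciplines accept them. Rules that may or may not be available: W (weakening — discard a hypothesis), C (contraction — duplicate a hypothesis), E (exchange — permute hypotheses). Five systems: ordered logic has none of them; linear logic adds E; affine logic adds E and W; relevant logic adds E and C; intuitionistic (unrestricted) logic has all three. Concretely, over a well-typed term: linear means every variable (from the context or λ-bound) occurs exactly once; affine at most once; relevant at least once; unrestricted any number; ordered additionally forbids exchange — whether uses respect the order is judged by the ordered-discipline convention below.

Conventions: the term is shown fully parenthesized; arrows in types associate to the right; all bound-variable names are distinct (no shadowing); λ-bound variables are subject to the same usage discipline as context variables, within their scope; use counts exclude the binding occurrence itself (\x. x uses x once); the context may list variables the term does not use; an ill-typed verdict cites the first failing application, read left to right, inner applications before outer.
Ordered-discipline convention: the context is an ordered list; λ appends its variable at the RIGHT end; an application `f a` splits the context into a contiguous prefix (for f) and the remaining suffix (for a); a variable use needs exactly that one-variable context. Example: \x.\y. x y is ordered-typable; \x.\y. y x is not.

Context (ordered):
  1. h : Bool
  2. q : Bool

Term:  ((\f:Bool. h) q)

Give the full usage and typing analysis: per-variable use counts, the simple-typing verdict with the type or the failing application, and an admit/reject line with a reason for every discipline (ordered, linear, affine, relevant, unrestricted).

usage: h: 1×, q: 1×, f (bound): 0×
order of uses: h, q
typing: ✓ — Bool
ordered: ✗, unused: f — weakening required
linear: ✗, unused: f — weakening required
affine: ✓, none of h, q, f used more than once
relevant: ✗, unused: f — weakening required
unrestricted: ✓, type-checks (Bool) and nothing is barred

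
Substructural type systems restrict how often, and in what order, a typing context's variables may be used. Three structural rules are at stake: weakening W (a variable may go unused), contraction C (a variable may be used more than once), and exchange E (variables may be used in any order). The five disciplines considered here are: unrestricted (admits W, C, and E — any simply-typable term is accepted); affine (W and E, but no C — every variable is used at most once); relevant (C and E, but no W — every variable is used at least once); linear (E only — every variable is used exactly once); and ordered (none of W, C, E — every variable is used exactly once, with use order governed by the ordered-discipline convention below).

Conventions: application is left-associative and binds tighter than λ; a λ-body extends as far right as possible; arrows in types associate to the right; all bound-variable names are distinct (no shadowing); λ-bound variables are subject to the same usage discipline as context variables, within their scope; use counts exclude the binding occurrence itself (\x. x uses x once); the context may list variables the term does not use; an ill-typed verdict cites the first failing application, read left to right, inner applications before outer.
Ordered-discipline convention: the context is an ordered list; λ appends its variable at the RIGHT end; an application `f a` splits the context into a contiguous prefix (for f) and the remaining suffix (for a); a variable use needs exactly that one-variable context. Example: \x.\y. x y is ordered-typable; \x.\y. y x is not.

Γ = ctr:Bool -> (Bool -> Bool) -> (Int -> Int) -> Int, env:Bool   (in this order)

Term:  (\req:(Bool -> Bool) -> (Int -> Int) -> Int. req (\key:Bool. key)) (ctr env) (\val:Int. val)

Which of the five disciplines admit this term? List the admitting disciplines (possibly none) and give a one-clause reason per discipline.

admitted by: ordered, linear, affine, relevant, unrestricted
usage: ctr ×1; env ×1; req (bound) ×1; key (bound) ×1; val (bound) ×1
left-to-right use order: req, key, ctr, env, val
typing: well-typed — term : Int
ordered ✓ (ctr, env, req, key, val: once each, no exchange needed)
linear ✓ (single use per variable (ctr, env, req, key, val))
affine ✓ (ctr, env, req, key, val: no repeats, contraction unneeded)
relevant ✓ (every one of ctr, env, req, key, val appears)
unrestricted ✓ (typability at Int is all that's needed)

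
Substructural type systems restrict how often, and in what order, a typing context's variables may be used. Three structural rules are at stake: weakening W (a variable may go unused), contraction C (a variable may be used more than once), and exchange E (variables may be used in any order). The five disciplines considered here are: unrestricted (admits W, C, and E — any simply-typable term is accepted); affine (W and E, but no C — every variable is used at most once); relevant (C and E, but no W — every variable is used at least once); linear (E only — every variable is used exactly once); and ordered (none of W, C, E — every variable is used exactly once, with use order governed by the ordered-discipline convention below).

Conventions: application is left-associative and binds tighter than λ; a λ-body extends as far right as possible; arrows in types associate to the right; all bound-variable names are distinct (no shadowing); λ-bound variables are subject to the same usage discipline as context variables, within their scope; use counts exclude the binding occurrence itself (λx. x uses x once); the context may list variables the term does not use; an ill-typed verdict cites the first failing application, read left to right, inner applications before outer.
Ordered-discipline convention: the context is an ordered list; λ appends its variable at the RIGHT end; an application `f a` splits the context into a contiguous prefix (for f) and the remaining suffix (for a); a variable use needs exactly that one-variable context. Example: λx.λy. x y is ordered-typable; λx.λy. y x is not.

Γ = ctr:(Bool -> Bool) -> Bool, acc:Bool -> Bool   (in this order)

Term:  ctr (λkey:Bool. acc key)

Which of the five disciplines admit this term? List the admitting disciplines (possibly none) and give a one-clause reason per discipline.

admitted by: ordered, linear, affine, relevant, unrestricted
use counts: ctr ×1; acc ×1; key (λ-bound) ×1
order of uses: ctr, acc, key
typing: well-typed at Bool
ordered: ✓, single-use (ctr, acc, key), ordered derivation ok
linear: ✓, exactly-once usage across ctr, acc, key
affine: ✓, no duplicate uses among ctr, acc, key
relevant: ✓, every one of ctr, acc, key appears
unrestricted: ✓, well-typed at Bool; no restrictions here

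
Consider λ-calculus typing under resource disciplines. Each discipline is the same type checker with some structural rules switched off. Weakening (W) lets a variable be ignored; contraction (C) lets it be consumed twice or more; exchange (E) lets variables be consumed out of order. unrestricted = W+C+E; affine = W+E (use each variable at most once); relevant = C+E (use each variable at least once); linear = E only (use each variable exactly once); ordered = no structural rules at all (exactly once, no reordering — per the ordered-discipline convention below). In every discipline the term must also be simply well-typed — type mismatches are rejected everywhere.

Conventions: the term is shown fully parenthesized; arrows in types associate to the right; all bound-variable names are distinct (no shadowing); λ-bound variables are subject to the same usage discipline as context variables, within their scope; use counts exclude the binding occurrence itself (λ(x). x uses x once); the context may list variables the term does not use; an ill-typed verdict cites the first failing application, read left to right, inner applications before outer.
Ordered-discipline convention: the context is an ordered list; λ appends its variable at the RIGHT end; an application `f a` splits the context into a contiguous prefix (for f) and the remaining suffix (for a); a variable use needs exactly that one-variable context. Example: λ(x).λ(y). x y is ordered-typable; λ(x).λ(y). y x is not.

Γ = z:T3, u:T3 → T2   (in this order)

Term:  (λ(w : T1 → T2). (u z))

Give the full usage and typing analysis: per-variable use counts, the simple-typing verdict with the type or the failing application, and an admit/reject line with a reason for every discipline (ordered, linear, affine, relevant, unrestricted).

variable uses: z: 1; u: 1; w (bound): 0
left-to-right use order: u, z
typing: well-typed at (T1 → T2) → T2
ordered ✗ (w never used (weakening))
linear ✗ (w never used (weakening))
affine ✓ (z, u, w: no repeats, contraction unneeded)
relevant ✗ (w never used (weakening))
unrestricted ✓ (simply typable at (T1 → T2) → T2; W, C, E all held)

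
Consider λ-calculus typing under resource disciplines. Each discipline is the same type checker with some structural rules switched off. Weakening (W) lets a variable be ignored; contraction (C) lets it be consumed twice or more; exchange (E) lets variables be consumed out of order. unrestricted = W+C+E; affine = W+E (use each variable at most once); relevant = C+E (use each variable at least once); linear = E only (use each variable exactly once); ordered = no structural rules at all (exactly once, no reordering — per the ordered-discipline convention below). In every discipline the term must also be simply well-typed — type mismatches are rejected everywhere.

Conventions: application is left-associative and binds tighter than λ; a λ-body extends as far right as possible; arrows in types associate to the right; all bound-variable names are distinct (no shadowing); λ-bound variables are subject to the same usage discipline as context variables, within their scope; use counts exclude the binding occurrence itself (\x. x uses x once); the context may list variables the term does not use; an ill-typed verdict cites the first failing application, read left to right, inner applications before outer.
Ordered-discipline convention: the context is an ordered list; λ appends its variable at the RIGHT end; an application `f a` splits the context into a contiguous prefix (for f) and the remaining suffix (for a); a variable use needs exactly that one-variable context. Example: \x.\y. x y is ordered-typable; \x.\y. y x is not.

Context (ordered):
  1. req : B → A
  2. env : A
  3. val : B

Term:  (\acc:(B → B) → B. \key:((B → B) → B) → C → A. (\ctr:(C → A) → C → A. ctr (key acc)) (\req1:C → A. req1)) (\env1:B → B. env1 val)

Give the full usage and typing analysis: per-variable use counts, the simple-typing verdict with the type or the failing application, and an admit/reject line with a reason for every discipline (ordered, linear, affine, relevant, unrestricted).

variable uses: req=0, env=0, val=1, acc (λ-bound)=1, key (λ-bound)=1, ctr (λ-bound)=1, req1 (λ-bound)=1, env1 (λ-bound)=1
left-to-right use order: ctr, key, acc, req1, env1, val
typing: well-typed — term : (((B → B) → B) → C → A) → C → A
ordered: ✗, needs weakening: req, env unused
linear: ✗, needs weakening: req, env unused
affine: ✓, req, env, val, acc, key, ctr, req1, env1: no repeats, contraction unneeded
relevant: ✗, needs weakening: req, env unused
unrestricted: ✓, well-typed at (((B → B) → B) → C → A) → C → A; no restrictions here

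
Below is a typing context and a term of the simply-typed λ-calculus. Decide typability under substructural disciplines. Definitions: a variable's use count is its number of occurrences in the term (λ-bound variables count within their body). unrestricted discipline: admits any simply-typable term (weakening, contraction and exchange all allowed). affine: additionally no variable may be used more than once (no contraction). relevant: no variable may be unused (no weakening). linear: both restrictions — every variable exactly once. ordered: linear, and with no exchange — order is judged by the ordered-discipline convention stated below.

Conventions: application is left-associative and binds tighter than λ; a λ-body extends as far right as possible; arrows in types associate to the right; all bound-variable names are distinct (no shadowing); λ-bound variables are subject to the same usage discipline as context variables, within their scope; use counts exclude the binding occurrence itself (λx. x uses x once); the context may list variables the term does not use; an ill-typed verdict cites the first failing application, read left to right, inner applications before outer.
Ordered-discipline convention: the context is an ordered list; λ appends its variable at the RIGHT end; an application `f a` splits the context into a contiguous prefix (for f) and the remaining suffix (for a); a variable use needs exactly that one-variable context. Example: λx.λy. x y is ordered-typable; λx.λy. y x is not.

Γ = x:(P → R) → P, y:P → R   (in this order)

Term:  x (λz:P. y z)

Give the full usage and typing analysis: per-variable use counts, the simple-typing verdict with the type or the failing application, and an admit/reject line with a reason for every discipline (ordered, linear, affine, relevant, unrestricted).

usage: x: 1, y: 1, z [bound]: 1
uses in reading order: x, y, z
typing: the term checks, with type P
ordered: ✓, x, y, z: once each, no exchange needed
linear: ✓, exactly-once usage across x, y, z
affine: ✓, at most one use each (x, y, z)
relevant: ✓, x, y, z: all used, weakening unneeded
unrestricted: ✓, well-typed at P; no restrictions here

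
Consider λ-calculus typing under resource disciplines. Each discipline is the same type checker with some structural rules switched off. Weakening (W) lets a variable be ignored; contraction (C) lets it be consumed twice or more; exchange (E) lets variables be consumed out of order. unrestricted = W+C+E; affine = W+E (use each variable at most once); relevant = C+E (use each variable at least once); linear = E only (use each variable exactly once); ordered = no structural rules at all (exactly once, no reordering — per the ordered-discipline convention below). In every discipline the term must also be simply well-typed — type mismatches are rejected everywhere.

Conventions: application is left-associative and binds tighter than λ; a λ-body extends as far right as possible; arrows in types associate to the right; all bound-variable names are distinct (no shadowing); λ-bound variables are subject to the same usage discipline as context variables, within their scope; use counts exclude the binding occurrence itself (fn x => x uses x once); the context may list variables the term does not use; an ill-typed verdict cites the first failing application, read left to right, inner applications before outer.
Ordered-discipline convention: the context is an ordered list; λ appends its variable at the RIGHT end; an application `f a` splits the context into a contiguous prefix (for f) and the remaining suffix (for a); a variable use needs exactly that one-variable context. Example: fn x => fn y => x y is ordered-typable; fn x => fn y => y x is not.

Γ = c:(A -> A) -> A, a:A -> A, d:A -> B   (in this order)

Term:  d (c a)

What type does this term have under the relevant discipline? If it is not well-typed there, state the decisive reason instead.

term : B
use counts: c=1; a=1; d=1
order of uses: d, c, a
typing: the term checks, with type B
across the five disciplines: ordered ✗; linear ✓; affine ✓; relevant ✓; unrestricted ✓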